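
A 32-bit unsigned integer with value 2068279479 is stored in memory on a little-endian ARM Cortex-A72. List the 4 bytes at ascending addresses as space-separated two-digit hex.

2068279479 in hexadecimal, padded to 32 bits, is 0x7B4770B7.
Split into bytes (most-significant first): 7B 47 70 B7.
In little-endian order the low byte comes first in memory.
So at ascending addresses the bytes are B7 70 47 7B.

B7 70 47 7B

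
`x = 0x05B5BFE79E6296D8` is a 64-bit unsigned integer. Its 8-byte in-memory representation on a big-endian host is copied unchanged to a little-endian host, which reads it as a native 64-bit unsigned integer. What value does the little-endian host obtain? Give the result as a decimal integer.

Stored big-endian, the bytes at ascending addresses are 05 B5 BF E7 9E 62 96 D8.
Read back as little-endian, the first byte is least significant, giving 0xD896629EE7BFB505.
0xD896629EE7BFB505 = 15606769993331488005.

15606769993331488005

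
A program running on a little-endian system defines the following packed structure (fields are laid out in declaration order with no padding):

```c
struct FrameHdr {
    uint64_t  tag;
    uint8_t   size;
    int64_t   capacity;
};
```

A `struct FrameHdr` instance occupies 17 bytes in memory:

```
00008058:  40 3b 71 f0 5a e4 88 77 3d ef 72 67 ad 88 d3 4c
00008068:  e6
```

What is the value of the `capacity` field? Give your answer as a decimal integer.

-1851872762777865489

`capacity` follows `tag` (8 B), `size` (1 B), so it starts at offset 8 + 1 = 9 and occupies 8 bytes.
Bytes at offsets 9..16: EF 72 67 AD 88 D3 4C E6.
In little-endian order the low byte comes first in memory.
Reassemble most-significant byte first: E6 4C D3 88 AD 67 72 EF → 0xE64CD388AD6772EF.
Top bit is set, so as a signed 64-bit value this is 0xE64CD388AD6772EF − 2^64 = -1851872762777865489.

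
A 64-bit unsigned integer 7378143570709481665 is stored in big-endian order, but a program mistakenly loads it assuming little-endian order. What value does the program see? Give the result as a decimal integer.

13945669515534558310

7378143570709481665 in 64-bit hexadecimal is 0x66646E7C89F888C1.
Stored big-endian, the bytes at ascending addresses are 66 64 6E 7C 89 F8 88 C1.
Read back as little-endian, the first byte is least significant, giving 0xC188F8897C6E6466.
0xC188F8897C6E6466 = 13945669515534558310.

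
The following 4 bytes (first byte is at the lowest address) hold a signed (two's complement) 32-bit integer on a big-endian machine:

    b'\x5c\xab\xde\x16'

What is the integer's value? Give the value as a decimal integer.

Big-endian stores the most-significant byte at the lowest address.
The bytes are already most-significant first: 0x5CABDE16.
0x5CABDE16 = 1554767382.

1554767382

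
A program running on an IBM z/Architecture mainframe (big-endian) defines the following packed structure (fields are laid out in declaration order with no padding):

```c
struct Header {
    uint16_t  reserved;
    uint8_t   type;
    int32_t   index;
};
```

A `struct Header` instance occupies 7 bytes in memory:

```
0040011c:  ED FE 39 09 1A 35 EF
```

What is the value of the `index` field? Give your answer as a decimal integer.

152712687

`index` follows `reserved` (2 B), `type` (1 B), so it starts at offset 2 + 1 = 3 and occupies 4 bytes.
Bytes at offsets 3..6: 09 1A 35 EF.
In big-endian order the high byte comes first in memory.
The bytes are already most-significant first: 0x091A35EF.
0x091A35EF = 152712687.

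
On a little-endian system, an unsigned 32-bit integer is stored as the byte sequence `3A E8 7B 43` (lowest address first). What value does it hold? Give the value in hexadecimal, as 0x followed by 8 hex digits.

In little-endian order the low byte comes first in memory.
Reassemble most-significant byte first: 43 7B E8 3A → 0x437BE83A.

0x437BE83A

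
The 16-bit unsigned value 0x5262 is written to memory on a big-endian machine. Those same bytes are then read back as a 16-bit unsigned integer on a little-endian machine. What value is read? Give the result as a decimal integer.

Stored big-endian, the bytes at ascending addresses are 52 62.
Read back as little-endian, the first byte is least significant, giving 0x6252.
0x6252 = 25170.

25170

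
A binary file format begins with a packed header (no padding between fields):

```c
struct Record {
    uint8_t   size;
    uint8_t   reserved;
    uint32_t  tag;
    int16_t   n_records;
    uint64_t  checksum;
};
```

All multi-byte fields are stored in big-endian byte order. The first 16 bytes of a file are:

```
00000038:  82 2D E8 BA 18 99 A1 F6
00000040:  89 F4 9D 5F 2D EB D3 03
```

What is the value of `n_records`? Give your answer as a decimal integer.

-24074

`n_records` follows `size` (1 B), `reserved` (1 B), `tag` (4 B), so it starts at offset 1 + 1 + 4 = 6 and occupies 2 bytes.
Bytes at offsets 6..7: A1 F6.
Big-endian: lowest address holds the most-significant byte.
The bytes are already most-significant first: 0xA1F6.
Top bit is set, so as a signed 16-bit value this is 0xA1F6 − 2^16 = -24074.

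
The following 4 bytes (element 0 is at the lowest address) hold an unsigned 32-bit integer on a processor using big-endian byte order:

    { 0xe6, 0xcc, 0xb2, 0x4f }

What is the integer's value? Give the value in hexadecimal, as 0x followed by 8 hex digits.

In big-endian order the high byte comes first in memory.
The bytes are already most-significant first: 0xE6CCB24F.

0xE6CCB24F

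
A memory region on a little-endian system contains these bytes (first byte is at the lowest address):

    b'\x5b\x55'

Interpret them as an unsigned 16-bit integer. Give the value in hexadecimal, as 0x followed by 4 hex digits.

Little-endian: lowest address holds the least-significant byte.
Reassemble most-significant byte first: 55 5B → 0x555B.

0x555B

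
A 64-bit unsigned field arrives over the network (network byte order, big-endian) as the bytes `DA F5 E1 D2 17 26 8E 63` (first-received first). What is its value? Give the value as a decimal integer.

Big-endian stores the most-significant byte at the lowest address.
The bytes are already most-significant first: 0xDAF5E1D217268E63.
0xDAF5E1D217268E63 = 15777765162010185315.

15777765162010185315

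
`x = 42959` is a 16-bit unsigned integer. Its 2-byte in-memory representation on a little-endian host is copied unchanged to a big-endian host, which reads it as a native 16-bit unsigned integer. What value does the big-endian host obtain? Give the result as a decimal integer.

42959 in 16-bit hexadecimal is 0xA7CF.
Stored little-endian, the bytes at ascending addresses are CF A7.
Read back as big-endian, the last byte is least significant, giving 0xCFA7.
0xCFA7 = 53159.

53159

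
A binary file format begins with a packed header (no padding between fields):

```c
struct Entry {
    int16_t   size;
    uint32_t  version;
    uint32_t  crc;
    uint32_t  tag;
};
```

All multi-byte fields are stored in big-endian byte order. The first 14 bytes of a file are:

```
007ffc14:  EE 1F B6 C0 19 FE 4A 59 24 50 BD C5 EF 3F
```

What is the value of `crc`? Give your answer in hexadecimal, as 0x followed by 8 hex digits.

0x4A592450

`crc` follows `size` (2 B), `version` (4 B), so it starts at offset 2 + 4 = 6 and occupies 4 bytes.
Bytes at offsets 6..9: 4A 59 24 50.
In big-endian order the high byte comes first in memory.
The bytes are already most-significant first: 0x4A592450.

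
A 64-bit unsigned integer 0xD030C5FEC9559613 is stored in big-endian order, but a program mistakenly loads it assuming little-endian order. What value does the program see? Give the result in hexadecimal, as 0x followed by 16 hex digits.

0x139655C9FEC530D0

Stored big-endian, the bytes at ascending addresses are D0 30 C5 FE C9 55 96 13.
Read back as little-endian, the first byte is least significant, giving 0x139655C9FEC530D0.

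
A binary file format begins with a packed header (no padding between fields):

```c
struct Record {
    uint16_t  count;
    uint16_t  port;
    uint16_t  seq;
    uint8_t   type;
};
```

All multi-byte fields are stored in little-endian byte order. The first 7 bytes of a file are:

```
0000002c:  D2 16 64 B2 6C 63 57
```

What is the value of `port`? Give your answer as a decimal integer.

45668

`port` follows `count` (2 bytes), so it starts at byte offset 2 and occupies 2 bytes.
Bytes at offsets 2..3: 64 B2.
Little-endian: lowest address holds the least-significant byte.
Reassemble most-significant byte first: B2 64 → 0xB264.
0xB264 = 45668.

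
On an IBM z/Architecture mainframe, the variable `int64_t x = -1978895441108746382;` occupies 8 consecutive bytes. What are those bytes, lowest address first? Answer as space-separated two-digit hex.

E4 89 8D 14 B9 12 BF 72

Two's complement of -1978895441108746382 in 64 bits: 1978895441108746382 = 0x1B7672EB46ED408E; invert → 0xE4898D14B912BF71; add 1 → 0xE4898D14B912BF72.
Split into bytes (most-significant first): E4 89 8D 14 B9 12 BF 72.
In big-endian order the high byte comes first in memory.
So the memory order matches the most-significant-first order: E4 89 8D 14 B9 12 BF 72.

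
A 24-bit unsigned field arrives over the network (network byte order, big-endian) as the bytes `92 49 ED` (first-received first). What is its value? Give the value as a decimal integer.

9587181

Big-endian: lowest address holds the most-significant byte.
The bytes are already most-significant first: 0x9249ED.
0x9249ED = 9587181.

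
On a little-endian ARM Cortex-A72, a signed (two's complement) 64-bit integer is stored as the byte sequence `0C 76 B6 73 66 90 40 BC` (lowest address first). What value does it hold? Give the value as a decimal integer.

-4881743226367216116

Little-endian stores the least-significant byte at the lowest address.
Reassemble most-significant byte first: BC 40 90 66 73 B6 76 0C → 0xBC40906673B6760C.
Top bit is set, so as a signed 64-bit value this is 0xBC40906673B6760C − 2^64 = -4881743226367216116.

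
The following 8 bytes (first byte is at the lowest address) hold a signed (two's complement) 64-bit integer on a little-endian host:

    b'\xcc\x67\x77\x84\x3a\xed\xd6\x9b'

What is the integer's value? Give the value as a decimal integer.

-7217320517228337204

Little-endian stores the least-significant byte at the lowest address.
Reassemble most-significant byte first: 9B D6 ED 3A 84 77 67 CC → 0x9BD6ED3A847767CC.
Top bit is set, so as a signed 64-bit value this is 0x9BD6ED3A847767CC − 2^64 = -7217320517228337204.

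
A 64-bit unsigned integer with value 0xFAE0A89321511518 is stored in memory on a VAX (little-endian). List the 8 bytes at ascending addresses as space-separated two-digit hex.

18 15 51 21 93 A8 E0 FA

Split into bytes (most-significant first): FA E0 A8 93 21 51 15 18.
Little-endian: lowest address holds the least-significant byte.
So at ascending addresses the bytes are 18 15 51 21 93 A8 E0 FA.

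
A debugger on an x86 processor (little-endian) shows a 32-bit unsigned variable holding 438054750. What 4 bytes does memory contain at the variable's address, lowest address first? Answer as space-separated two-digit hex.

438054750 in hexadecimal, padded to 32 bits, is 0x1A1C2F5E.
Split into bytes (most-significant first): 1A 1C 2F 5E.
Little-endian stores the least-significant byte at the lowest address.
So at ascending addresses the bytes are 5E 2F 1C 1A.

5E 2F 1C 1A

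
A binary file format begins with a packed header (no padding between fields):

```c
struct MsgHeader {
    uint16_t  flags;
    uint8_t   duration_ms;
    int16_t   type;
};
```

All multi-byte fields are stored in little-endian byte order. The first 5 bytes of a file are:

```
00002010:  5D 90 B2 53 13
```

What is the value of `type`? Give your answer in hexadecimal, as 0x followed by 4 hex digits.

0x1353

`type` follows `flags` (2 B), `duration_ms` (1 B), so it starts at offset 2 + 1 = 3 and occupies 2 bytes.
Bytes at offsets 3..4: 53 13.
Little-endian: lowest address holds the least-significant byte.
Reassemble most-significant byte first: 13 53 → 0x1353.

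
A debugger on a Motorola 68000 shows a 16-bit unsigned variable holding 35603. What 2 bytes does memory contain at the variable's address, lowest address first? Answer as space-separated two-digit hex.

35603 in hexadecimal, padded to 16 bits, is 0x8B13.
Split into bytes (most-significant first): 8B 13.
Big-endian: lowest address holds the most-significant byte.
So the memory order matches the most-significant-first order: 8B 13.

8B 13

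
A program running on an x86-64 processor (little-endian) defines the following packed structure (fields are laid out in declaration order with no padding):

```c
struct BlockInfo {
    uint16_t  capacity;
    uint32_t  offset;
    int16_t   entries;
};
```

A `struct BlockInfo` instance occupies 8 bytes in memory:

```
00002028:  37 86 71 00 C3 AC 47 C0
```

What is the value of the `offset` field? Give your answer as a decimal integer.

2898460785

`offset` follows `capacity` (2 bytes), so it starts at byte offset 2 and occupies 4 bytes.
Bytes at offsets 2..5: 71 00 C3 AC.
In little-endian order the low byte comes first in memory.
Reassemble most-significant byte first: AC C3 00 71 → 0xACC30071.
0xACC30071 = 2898460785.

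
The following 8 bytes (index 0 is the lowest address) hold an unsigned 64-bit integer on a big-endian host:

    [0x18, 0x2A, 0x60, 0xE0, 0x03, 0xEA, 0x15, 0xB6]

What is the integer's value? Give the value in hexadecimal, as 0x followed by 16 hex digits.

Big-endian stores the most-significant byte at the lowest address.
The bytes are already most-significant first: 0x182A60E003EA15B6.

0x182A60E003EA15B6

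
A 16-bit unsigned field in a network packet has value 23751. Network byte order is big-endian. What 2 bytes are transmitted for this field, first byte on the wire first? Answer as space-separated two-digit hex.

23751 in hexadecimal, padded to 16 bits, is 0x5CC7.
Split into bytes (most-significant first): 5C C7.
Big-endian: lowest address holds the most-significant byte.
So the memory order matches the most-significant-first order: 5C C7.

5C C7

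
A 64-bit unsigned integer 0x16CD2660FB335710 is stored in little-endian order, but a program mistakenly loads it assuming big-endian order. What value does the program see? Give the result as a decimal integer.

1177466982323637526

Stored little-endian, the bytes at ascending addresses are 10 57 33 FB 60 26 CD 16.
Read back as big-endian, the last byte is least significant, giving 0x105733FB6026CD16.
0x105733FB6026CD16 = 1177466982323637526.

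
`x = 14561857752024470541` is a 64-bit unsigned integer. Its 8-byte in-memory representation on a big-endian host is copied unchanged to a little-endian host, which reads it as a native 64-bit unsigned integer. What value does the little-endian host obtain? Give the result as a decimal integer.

14561857752024470541 in 64-bit hexadecimal is 0xCA161C79332FD40D.
Stored big-endian, the bytes at ascending addresses are CA 16 1C 79 33 2F D4 0D.
Read back as little-endian, the first byte is least significant, giving 0x0DD42F33791C16CA.
0x0DD42F33791C16CA = 996473315677443786.

996473315677443786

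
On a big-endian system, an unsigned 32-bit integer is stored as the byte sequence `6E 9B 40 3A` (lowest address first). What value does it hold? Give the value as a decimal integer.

Big-endian stores the most-significant byte at the lowest address.
The bytes are already most-significant first: 0x6E9B403A.
0x6E9B403A = 1855668282.

1855668282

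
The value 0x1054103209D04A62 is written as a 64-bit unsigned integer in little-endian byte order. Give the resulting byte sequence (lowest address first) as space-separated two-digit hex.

Split into bytes (most-significant first): 10 54 10 32 09 D0 4A 62.
In little-endian order the low byte comes first in memory.
So at ascending addresses the bytes are 62 4A D0 09 32 10 54 10.

62 4A D0 09 32 10 54 10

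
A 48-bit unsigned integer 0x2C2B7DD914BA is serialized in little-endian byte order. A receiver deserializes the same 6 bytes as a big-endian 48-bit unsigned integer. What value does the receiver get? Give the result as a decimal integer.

Stored little-endian, the bytes at ascending addresses are BA 14 D9 7D 2B 2C.
Read back as big-endian, the last byte is least significant, giving 0xBA14D97D2B2C.
0xBA14D97D2B2C = 204598710971180.

204598710971180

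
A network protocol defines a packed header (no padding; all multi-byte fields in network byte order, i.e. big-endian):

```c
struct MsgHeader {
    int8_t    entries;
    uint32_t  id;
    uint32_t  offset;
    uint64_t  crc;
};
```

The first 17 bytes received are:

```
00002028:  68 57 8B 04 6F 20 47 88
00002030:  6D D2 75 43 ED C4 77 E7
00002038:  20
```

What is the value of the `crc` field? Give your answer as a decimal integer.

15165102008722515744

`crc` follows `entries` (1 B), `id` (4 B), `offset` (4 B), so it starts at offset 1 + 4 + 4 = 9 and occupies 8 bytes.
Bytes at offsets 9..16: D2 75 43 ED C4 77 E7 20.
Big-endian: lowest address holds the most-significant byte.
The bytes are already most-significant first: 0xD27543EDC477E720.
0xD27543EDC477E720 = 15165102008722515744.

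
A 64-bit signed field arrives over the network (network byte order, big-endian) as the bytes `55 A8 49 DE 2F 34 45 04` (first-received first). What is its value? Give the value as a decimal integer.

6172264507934786820

In big-endian order the high byte comes first in memory.
The bytes are already most-significant first: 0x55A849DE2F344504.
0x55A849DE2F344504 = 6172264507934786820.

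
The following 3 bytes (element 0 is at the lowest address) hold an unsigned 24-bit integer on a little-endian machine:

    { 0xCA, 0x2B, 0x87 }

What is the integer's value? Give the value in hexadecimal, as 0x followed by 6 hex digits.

0x872BCA

Little-endian: lowest address holds the least-significant byte.
Reassemble most-significant byte first: 87 2B CA → 0x872BCA.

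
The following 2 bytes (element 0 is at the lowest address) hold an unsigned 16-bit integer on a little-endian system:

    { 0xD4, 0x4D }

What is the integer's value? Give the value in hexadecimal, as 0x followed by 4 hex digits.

Little-endian stores the least-significant byte at the lowest address.
Reassemble most-significant byte first: 4D D4 → 0x4DD4.

0x4DD4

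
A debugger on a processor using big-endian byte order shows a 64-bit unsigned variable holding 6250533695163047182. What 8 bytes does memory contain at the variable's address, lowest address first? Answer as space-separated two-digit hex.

56 BE 5B 47 6C CD 9D 0E

6250533695163047182 in hexadecimal, padded to 64 bits, is 0x56BE5B476CCD9D0E.
Split into bytes (most-significant first): 56 BE 5B 47 6C CD 9D 0E.
In big-endian order the high byte comes first in memory.
So the memory order matches the most-significant-first order: 56 BE 5B 47 6C CD 9D 0E.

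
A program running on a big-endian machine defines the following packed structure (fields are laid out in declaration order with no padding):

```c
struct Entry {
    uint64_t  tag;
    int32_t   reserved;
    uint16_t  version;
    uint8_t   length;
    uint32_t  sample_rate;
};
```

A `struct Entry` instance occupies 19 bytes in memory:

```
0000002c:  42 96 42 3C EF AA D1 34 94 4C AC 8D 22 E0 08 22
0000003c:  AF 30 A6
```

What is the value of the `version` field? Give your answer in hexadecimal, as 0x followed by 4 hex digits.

`version` follows `tag` (8 B), `reserved` (4 B), so it starts at offset 8 + 4 = 12 and occupies 2 bytes.
Bytes at offsets 12..13: 22 E0.
In big-endian order the high byte comes first in memory.
The bytes are already most-significant first: 0x22E0.

0x22E0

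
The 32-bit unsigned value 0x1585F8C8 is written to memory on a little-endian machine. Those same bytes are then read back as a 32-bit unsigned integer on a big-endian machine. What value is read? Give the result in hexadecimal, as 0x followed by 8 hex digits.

0xC8F88515

Stored little-endian, the bytes at ascending addresses are C8 F8 85 15.
Read back as big-endian, the last byte is least significant, giving 0xC8F88515.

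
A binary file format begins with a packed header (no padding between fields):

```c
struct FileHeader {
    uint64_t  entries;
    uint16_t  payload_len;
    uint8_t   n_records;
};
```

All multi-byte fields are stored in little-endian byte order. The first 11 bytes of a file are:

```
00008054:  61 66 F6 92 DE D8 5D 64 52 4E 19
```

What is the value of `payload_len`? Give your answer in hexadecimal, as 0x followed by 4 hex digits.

0x4E52

`payload_len` follows `entries` (8 bytes), so it starts at byte offset 8 and occupies 2 bytes.
Bytes at offsets 8..9: 52 4E.
Little-endian stores the least-significant byte at the lowest address.
Reassemble most-significant byte first: 4E 52 → 0x4E52.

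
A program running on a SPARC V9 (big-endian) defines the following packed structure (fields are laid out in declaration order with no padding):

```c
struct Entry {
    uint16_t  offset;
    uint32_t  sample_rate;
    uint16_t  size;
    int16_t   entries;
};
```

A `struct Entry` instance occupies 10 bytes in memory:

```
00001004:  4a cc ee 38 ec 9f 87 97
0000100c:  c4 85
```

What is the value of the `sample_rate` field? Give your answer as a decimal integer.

3996707999

`sample_rate` follows `offset` (2 bytes), so it starts at byte offset 2 and occupies 4 bytes.
Bytes at offsets 2..5: EE 38 EC 9F.
Big-endian: lowest address holds the most-significant byte.
The bytes are already most-significant first: 0xEE38EC9F.
0xEE38EC9F = 3996707999.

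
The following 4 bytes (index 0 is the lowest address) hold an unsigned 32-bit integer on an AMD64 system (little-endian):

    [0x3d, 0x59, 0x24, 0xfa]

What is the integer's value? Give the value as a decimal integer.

Little-endian stores the least-significant byte at the lowest address.
Reassemble most-significant byte first: FA 24 59 3D → 0xFA24593D.
0xFA24593D = 4196686141.

4196686141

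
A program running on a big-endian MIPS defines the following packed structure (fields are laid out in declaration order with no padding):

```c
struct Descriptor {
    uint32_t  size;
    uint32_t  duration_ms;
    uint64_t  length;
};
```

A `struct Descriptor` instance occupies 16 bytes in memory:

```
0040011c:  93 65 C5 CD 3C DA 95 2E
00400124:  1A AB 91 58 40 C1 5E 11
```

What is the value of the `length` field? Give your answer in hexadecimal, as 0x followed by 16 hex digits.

`length` follows `size` (4 B), `duration_ms` (4 B), so it starts at offset 4 + 4 = 8 and occupies 8 bytes.
Bytes at offsets 8..15: 1A AB 91 58 40 C1 5E 11.
Big-endian: lowest address holds the most-significant byte.
The bytes are already most-significant first: 0x1AAB915840C15E11.

0x1AAB915840C15E11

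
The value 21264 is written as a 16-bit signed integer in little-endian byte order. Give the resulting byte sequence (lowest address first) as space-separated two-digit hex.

10 53

21264 in hexadecimal, padded to 16 bits, is 0x5310.
Split into bytes (most-significant first): 53 10.
Little-endian stores the least-significant byte at the lowest address.
So at ascending addresses the bytes are 10 53.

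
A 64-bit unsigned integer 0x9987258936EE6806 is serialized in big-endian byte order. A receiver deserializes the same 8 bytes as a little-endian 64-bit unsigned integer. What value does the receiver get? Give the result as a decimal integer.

461880879802058649

Stored big-endian, the bytes at ascending addresses are 99 87 25 89 36 EE 68 06.
Read back as little-endian, the first byte is least significant, giving 0x0668EE3689258799.
0x0668EE3689258799 = 461880879802058649.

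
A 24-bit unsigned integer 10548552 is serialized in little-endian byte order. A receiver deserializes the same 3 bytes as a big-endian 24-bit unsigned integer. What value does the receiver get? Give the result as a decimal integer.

4781472

10548552 in 24-bit hexadecimal is 0xA0F548.
Stored little-endian, the bytes at ascending addresses are 48 F5 A0.
Read back as big-endian, the last byte is least significant, giving 0x48F5A0.
0x48F5A0 = 4781472.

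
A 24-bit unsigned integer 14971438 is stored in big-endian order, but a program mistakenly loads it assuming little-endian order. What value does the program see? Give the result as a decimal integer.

3044068

14971438 in 24-bit hexadecimal is 0xE4722E.
Stored big-endian, the bytes at ascending addresses are E4 72 2E.
Read back as little-endian, the first byte is least significant, giving 0x2E72E4.
0x2E72E4 = 3044068.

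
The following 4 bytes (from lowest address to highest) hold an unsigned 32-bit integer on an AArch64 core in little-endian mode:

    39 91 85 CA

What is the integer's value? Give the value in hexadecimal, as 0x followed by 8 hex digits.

Little-endian: lowest address holds the least-significant byte.
Reassemble most-significant byte first: CA 85 91 39 → 0xCA859139.

0xCA859139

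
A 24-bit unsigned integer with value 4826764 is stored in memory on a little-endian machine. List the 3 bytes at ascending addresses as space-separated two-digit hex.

4826764 in hexadecimal, padded to 24 bits, is 0x49A68C.
Split into bytes (most-significant first): 49 A6 8C.
Little-endian stores the least-significant byte at the lowest address.
So at ascending addresses the bytes are 8C A6 49.

8C A6 49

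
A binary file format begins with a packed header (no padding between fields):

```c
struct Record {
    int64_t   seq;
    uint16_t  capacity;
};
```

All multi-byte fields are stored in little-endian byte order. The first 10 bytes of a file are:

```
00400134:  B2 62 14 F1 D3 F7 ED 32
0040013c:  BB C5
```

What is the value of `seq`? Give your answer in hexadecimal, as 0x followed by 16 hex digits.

`seq` is the first field, at byte offset 0, occupying 8 bytes.
Bytes at offsets 0..7: B2 62 14 F1 D3 F7 ED 32.
Little-endian stores the least-significant byte at the lowest address.
Reassemble most-significant byte first: 32 ED F7 D3 F1 14 62 B2 → 0x32EDF7D3F11462B2.

0x32EDF7D3F11462B2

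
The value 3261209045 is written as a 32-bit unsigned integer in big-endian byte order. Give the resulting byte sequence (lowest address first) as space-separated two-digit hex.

3261209045 in hexadecimal, padded to 32 bits, is 0xC26219D5.
Split into bytes (most-significant first): C2 62 19 D5.
In big-endian order the high byte comes first in memory.
So the memory order matches the most-significant-first order: C2 62 19 D5.

C2 62 19 D5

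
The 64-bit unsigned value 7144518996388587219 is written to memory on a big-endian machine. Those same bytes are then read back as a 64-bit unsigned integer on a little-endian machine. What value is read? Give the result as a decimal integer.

15251094368198469219

7144518996388587219 in 64-bit hexadecimal is 0x63266E2C86C5A6D3.
Stored big-endian, the bytes at ascending addresses are 63 26 6E 2C 86 C5 A6 D3.
Read back as little-endian, the first byte is least significant, giving 0xD3A6C5862C6E2663.
0xD3A6C5862C6E2663 = 15251094368198469219.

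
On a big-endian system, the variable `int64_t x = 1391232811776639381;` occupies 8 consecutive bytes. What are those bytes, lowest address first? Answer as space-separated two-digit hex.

13 4E A6 DF 09 D0 81 95

1391232811776639381 in hexadecimal, padded to 64 bits, is 0x134EA6DF09D08195.
Split into bytes (most-significant first): 13 4E A6 DF 09 D0 81 95.
In big-endian order the high byte comes first in memory.
So the memory order matches the most-significant-first order: 13 4E A6 DF 09 D0 81 95.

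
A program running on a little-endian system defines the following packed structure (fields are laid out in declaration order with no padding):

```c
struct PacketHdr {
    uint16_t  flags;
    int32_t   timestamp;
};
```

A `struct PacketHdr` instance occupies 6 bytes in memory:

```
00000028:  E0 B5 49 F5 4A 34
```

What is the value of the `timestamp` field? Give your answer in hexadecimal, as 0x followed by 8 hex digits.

0x344AF549

`timestamp` follows `flags` (2 bytes), so it starts at byte offset 2 and occupies 4 bytes.
Bytes at offsets 2..5: 49 F5 4A 34.
Little-endian: lowest address holds the least-significant byte.
Reassemble most-significant byte first: 34 4A F5 49 → 0x344AF549.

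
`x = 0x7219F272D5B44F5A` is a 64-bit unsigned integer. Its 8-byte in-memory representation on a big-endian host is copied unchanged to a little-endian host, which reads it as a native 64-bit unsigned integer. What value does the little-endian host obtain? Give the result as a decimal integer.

Stored big-endian, the bytes at ascending addresses are 72 19 F2 72 D5 B4 4F 5A.
Read back as little-endian, the first byte is least significant, giving 0x5A4FB4D572F21972.
0x5A4FB4D572F21972 = 6507618815423158642.

6507618815423158642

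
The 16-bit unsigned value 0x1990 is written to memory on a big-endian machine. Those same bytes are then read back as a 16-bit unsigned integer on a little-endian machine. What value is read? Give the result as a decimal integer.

Stored big-endian, the bytes at ascending addresses are 19 90.
Read back as little-endian, the first byte is least significant, giving 0x9019.
0x9019 = 36889.

36889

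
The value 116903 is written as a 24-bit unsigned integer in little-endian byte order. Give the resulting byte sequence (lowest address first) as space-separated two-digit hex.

A7 C8 01

116903 in hexadecimal, padded to 24 bits, is 0x01C8A7.
Split into bytes (most-significant first): 01 C8 A7.
Little-endian: lowest address holds the least-significant byte.
So at ascending addresses the bytes are A7 C8 01.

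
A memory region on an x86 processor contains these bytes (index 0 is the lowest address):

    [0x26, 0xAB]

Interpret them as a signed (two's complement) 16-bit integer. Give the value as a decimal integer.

-21722

Little-endian: lowest address holds the least-significant byte.
Reassemble most-significant byte first: AB 26 → 0xAB26.
Top bit is set, so as a signed 16-bit value this is 0xAB26 − 2^16 = -21722.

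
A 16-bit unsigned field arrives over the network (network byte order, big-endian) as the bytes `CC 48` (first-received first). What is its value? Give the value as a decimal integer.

In big-endian order the high byte comes first in memory.
The bytes are already most-significant first: 0xCC48.
0xCC48 = 52296.

52296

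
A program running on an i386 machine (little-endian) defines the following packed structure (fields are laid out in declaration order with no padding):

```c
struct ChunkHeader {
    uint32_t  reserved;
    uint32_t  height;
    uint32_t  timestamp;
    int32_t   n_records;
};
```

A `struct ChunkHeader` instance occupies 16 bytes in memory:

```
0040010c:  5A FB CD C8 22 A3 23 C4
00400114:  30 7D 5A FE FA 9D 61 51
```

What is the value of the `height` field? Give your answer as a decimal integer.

3290669858

`height` follows `reserved` (4 bytes), so it starts at byte offset 4 and occupies 4 bytes.
Bytes at offsets 4..7: 22 A3 23 C4.
In little-endian order the low byte comes first in memory.
Reassemble most-significant byte first: C4 23 A3 22 → 0xC423A322.
0xC423A322 = 3290669858.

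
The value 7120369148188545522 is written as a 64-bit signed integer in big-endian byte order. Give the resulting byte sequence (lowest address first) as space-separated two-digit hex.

7120369148188545522 in hexadecimal, padded to 64 bits, is 0x62D0A203D36DD1F2.
Split into bytes (most-significant first): 62 D0 A2 03 D3 6D D1 F2.
Big-endian: lowest address holds the most-significant byte.
So the memory order matches the most-significant-first order: 62 D0 A2 03 D3 6D D1 F2.

62 D0 A2 03 D3 6D D1 F2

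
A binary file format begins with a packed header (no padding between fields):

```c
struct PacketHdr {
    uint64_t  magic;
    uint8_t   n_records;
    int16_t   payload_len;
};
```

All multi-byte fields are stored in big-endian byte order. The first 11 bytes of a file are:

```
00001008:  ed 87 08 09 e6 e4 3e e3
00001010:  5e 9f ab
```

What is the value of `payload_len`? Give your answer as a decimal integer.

-24661

`payload_len` follows `magic` (8 B), `n_records` (1 B), so it starts at offset 8 + 1 = 9 and occupies 2 bytes.
Bytes at offsets 9..10: 9F AB.
Big-endian: lowest address holds the most-significant byte.
The bytes are already most-significant first: 0x9FAB.
Top bit is set, so as a signed 16-bit value this is 0x9FAB − 2^16 = -24661.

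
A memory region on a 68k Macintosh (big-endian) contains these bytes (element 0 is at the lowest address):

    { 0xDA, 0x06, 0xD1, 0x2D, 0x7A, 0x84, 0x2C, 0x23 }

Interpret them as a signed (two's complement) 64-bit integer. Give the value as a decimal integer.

-2736269730321781725

Big-endian stores the most-significant byte at the lowest address.
The bytes are already most-significant first: 0xDA06D12D7A842C23.
Top bit is set, so as a signed 64-bit value this is 0xDA06D12D7A842C23 − 2^64 = -2736269730321781725.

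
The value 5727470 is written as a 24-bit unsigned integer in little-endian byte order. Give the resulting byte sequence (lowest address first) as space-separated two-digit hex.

EE 64 57

5727470 in hexadecimal, padded to 24 bits, is 0x5764EE.
Split into bytes (most-significant first): 57 64 EE.
Little-endian: lowest address holds the least-significant byte.
So at ascending addresses the bytes are EE 64 57.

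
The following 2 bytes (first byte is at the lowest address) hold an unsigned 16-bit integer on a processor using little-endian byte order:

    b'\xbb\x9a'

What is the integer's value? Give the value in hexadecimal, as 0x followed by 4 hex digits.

Little-endian stores the least-significant byte at the lowest address.
Reassemble most-significant byte first: 9A BB → 0x9ABB.

0x9ABB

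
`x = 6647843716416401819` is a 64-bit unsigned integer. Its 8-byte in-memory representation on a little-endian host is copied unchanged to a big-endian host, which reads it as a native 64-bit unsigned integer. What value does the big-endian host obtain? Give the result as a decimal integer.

11236849851815838044

6647843716416401819 in 64-bit hexadecimal is 0x5C41E2A3674FF19B.
Stored little-endian, the bytes at ascending addresses are 9B F1 4F 67 A3 E2 41 5C.
Read back as big-endian, the last byte is least significant, giving 0x9BF14F67A3E2415C.
0x9BF14F67A3E2415C = 11236849851815838044.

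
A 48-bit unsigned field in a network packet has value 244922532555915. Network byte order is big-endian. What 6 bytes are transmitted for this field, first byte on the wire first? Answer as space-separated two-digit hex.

DE C1 78 8C EC 8B

244922532555915 in hexadecimal, padded to 48 bits, is 0xDEC1788CEC8B.
Split into bytes (most-significant first): DE C1 78 8C EC 8B.
In big-endian order the high byte comes first in memory.
So the memory order matches the most-significant-first order: DE C1 78 8C EC 8B.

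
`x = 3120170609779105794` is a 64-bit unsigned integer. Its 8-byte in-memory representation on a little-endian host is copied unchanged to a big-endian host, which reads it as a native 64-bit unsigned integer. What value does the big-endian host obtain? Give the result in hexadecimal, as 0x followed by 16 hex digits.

3120170609779105794 in 64-bit hexadecimal is 0x2B4D12A3627F6002.
Stored little-endian, the bytes at ascending addresses are 02 60 7F 62 A3 12 4D 2B.
Read back as big-endian, the last byte is least significant, giving 0x02607F62A3124D2B.

0x02607F62A3124D2B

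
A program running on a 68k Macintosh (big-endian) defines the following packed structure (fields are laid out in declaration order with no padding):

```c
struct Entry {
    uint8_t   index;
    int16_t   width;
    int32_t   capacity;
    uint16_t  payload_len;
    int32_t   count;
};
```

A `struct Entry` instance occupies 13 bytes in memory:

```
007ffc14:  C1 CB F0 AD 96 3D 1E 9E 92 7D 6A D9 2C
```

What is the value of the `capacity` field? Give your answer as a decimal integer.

-1382662882

`capacity` follows `index` (1 B), `width` (2 B), so it starts at offset 1 + 2 = 3 and occupies 4 bytes.
Bytes at offsets 3..6: AD 96 3D 1E.
In big-endian order the high byte comes first in memory.
The bytes are already most-significant first: 0xAD963D1E.
Top bit is set, so as a signed 32-bit value this is 0xAD963D1E − 2^32 = -1382662882.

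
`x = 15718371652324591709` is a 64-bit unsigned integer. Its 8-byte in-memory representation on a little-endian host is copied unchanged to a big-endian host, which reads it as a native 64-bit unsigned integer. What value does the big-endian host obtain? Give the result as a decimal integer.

15718371652324591709 in 64-bit hexadecimal is 0xDA22DFBD0060885D.
Stored little-endian, the bytes at ascending addresses are 5D 88 60 00 BD DF 22 DA.
Read back as big-endian, the last byte is least significant, giving 0x5D886000BDDF22DA.
0x5D886000BDDF22DA = 6739742398661731034.

6739742398661731034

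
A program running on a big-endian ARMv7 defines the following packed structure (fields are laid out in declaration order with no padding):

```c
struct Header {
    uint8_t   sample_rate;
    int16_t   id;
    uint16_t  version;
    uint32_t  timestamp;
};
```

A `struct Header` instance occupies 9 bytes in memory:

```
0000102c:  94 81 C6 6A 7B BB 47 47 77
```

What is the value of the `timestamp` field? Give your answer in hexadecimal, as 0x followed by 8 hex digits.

0xBB474777

`timestamp` follows `sample_rate` (1 B), `id` (2 B), `version` (2 B), so it starts at offset 1 + 2 + 2 = 5 and occupies 4 bytes.
Bytes at offsets 5..8: BB 47 47 77.
Big-endian: lowest address holds the most-significant byte.
The bytes are already most-significant first: 0xBB474777.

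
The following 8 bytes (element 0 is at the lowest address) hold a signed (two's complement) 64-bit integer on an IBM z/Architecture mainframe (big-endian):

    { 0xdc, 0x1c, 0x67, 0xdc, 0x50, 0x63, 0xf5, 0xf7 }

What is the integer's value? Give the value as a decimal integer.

Big-endian: lowest address holds the most-significant byte.
The bytes are already most-significant first: 0xDC1C67DC5063F5F7.
Top bit is set, so as a signed 64-bit value this is 0xDC1C67DC5063F5F7 − 2^64 = -2586077890078312969.

-2586077890078312969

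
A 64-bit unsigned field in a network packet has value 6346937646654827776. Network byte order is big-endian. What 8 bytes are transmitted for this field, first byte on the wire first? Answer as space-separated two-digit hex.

58 14 DA 29 80 6A 2D 00

6346937646654827776 in hexadecimal, padded to 64 bits, is 0x5814DA29806A2D00.
Split into bytes (most-significant first): 58 14 DA 29 80 6A 2D 00.
Big-endian: lowest address holds the most-significant byte.
So the memory order matches the most-significant-first order: 58 14 DA 29 80 6A 2D 00.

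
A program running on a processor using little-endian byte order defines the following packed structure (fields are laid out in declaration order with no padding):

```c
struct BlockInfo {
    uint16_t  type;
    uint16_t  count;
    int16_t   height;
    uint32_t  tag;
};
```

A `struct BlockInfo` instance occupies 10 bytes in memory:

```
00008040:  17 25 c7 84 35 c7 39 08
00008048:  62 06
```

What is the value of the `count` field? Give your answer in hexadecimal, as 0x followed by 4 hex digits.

0x84C7

`count` follows `type` (2 bytes), so it starts at byte offset 2 and occupies 2 bytes.
Bytes at offsets 2..3: C7 84.
Little-endian: lowest address holds the least-significant byte.
Reassemble most-significant byte first: 84 C7 → 0x84C7.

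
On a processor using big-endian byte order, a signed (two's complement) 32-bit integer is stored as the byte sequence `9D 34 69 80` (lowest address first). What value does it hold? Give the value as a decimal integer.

-1657509504

In big-endian order the high byte comes first in memory.
The bytes are already most-significant first: 0x9D346980.
Top bit is set, so as a signed 32-bit value this is 0x9D346980 − 2^32 = -1657509504.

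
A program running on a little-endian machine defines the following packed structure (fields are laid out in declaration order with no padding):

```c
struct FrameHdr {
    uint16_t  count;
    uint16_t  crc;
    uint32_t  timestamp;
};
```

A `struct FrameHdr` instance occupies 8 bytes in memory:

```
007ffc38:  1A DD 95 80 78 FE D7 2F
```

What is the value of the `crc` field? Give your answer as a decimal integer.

32917

`crc` follows `count` (2 bytes), so it starts at byte offset 2 and occupies 2 bytes.
Bytes at offsets 2..3: 95 80.
In little-endian order the low byte comes first in memory.
Reassemble most-significant byte first: 80 95 → 0x8095.
0x8095 = 32917.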